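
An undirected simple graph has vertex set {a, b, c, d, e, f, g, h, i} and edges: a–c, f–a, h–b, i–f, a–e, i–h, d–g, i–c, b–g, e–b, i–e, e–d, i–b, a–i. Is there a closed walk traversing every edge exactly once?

Degrees: a:4, b:4, c:2, d:2, e:4, f:2, g:2, h:2, i:6
Every vertex has even degree and the edges form a single connected piece, so an Eulerian circuit exists.

Yes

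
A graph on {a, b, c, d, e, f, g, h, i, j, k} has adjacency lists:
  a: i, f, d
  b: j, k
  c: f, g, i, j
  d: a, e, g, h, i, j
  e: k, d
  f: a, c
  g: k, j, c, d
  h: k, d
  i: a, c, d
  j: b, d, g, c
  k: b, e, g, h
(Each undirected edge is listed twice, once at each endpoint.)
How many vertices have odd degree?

Degrees: a:3, b:2, c:4, d:6, e:2, f:2, g:4, h:2, i:3, j:4, k:4
Odd-degree vertices: a, i.

2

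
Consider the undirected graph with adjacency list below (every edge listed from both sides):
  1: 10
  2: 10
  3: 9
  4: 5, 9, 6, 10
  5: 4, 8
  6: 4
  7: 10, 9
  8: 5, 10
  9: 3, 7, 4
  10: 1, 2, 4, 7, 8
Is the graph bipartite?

Partition the vertices as {5, 6, 9, 10} vs {1, 2, 3, 4, 7, 8}. Each listed edge has one endpoint in each part, so the graph is bipartite.

Yes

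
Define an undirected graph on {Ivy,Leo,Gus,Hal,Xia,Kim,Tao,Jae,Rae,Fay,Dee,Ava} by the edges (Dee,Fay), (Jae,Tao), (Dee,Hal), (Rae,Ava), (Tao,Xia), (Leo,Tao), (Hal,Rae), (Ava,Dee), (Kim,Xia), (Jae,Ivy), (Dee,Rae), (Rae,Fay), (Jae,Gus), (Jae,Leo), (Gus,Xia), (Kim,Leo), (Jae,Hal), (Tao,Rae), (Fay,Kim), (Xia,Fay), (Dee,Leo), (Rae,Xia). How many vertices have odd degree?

Degrees: Ivy:1, Leo:4, Gus:2, Hal:3, Xia:5, Kim:3, Tao:4, Jae:5, Rae:6, Fay:4, Dee:5, Ava:2
Odd-degree vertices: Ivy, Hal, Xia, Kim, Jae, Dee.

6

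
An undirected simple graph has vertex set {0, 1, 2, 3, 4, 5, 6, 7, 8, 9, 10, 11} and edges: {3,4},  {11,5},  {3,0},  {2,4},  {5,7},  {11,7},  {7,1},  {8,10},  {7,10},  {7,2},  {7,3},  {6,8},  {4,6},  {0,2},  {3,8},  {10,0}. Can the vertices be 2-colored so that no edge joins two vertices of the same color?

5-7-11-5 is an odd cycle (length 3), and a bipartite graph can contain only even cycles.

No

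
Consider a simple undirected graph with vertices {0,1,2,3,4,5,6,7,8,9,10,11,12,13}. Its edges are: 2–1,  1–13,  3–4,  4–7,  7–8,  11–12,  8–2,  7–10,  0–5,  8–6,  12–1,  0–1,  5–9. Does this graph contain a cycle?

The graph has 14 vertices, 13 edges, and 1 connected component.
A forest on 14 vertices with 1 component has exactly 13 edges, which matches — so no cycle.

No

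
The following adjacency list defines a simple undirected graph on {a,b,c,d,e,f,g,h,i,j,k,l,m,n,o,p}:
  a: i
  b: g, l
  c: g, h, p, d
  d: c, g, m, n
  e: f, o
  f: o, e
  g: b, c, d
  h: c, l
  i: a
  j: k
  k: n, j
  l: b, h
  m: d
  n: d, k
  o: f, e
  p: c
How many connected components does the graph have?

3

Component: {a, i}
Component: {e, f, o}
Component: {b, c, d, g, h, j, k, l, m, n, p}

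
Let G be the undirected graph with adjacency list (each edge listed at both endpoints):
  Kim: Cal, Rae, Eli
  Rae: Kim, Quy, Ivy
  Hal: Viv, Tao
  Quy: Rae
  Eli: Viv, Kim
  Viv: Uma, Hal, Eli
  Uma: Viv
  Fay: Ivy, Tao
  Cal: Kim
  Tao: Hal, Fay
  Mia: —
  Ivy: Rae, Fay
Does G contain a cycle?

|V| = 12, |E| = 11, number of components = 2.
One cycle is Kim-Rae-Ivy-Fay-Tao-Hal-Viv-Eli-Kim.

Yes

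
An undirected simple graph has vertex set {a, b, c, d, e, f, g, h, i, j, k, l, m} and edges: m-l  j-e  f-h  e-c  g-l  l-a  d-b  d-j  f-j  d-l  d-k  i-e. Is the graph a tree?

Yes

The graph has 13 vertices and 12 edges.
Connected and |E| = |V| - 1, which characterizes a tree.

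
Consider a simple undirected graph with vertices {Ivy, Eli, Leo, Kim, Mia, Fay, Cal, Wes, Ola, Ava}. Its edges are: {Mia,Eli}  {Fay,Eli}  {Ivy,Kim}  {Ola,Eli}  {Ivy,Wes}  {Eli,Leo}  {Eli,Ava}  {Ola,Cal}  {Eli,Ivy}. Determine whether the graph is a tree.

Yes

The graph has 10 vertices and 9 edges.
Connected and |E| = |V| - 1, which characterizes a tree.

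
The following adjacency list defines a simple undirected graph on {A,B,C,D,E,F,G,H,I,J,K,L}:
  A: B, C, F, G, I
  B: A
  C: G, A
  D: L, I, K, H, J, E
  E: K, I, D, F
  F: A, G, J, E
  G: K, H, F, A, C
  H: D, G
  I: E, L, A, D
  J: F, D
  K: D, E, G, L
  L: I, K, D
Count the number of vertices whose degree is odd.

4

Degrees: A:5, B:1, C:2, D:6, E:4, F:4, G:5, H:2, I:4, J:2, K:4, L:3
Odd-degree vertices: A, B, G, L.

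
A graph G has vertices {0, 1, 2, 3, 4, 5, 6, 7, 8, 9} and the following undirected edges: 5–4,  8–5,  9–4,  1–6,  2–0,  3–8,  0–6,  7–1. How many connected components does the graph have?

2

Component: {0, 1, 2, 6, 7}
Component: {3, 4, 5, 8, 9}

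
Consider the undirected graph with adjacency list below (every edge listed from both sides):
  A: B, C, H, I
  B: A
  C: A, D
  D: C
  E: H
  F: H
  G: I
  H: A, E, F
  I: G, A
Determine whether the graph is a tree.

Yes

|V| = 9, |E| = 8.
Connected and |E| = |V| - 1, which characterizes a tree.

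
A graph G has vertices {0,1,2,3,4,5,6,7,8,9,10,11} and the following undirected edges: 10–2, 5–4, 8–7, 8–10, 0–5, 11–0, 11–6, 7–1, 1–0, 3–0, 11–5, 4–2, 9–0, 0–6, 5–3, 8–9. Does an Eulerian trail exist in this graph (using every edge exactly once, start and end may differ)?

Yes

Degrees: 0:6, 1:2, 2:2, 3:2, 4:2, 5:4, 6:2, 7:2, 8:3, 9:2, 10:2, 11:3
Odd-degree vertices: 8, 11 (2 total).
The non-isolated vertices are connected and exactly 2 have odd degree, so an Eulerian trail exists (from 8 to 11).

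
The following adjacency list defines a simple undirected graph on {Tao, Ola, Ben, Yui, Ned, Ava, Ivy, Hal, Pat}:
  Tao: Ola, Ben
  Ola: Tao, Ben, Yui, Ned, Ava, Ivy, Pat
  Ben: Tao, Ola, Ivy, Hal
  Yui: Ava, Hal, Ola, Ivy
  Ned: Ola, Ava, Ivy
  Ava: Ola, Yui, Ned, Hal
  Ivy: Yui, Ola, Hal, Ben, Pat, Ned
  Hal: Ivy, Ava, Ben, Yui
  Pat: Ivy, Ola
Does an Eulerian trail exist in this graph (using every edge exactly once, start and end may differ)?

Degrees: Tao:2, Ola:7, Ben:4, Yui:4, Ned:3, Ava:4, Ivy:6, Hal:4, Pat:2
Odd-degree vertices: Ola, Ned (2 total).
With 2 odd-degree vertices and all edges in one connected piece, an Eulerian trail exists (from Ola to Ned).

Yes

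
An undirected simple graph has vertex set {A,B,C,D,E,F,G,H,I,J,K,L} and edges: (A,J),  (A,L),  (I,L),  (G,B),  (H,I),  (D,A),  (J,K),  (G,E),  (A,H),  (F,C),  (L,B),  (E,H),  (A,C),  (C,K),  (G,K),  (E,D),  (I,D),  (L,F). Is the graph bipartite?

Yes

A valid 2-coloring puts {C, D, G, H, J, L} on one side and {A, B, E, F, I, K} on the other; every edge crosses between the two sides.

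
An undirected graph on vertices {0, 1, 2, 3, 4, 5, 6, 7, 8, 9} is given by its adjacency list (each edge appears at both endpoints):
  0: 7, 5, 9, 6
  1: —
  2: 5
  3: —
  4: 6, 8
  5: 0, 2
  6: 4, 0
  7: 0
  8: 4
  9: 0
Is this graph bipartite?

Partition the vertices as {1, 3, 5, 6, 7, 8, 9} vs {0, 2, 4}. Each listed edge has one endpoint in each part, so the graph is bipartite.

Yes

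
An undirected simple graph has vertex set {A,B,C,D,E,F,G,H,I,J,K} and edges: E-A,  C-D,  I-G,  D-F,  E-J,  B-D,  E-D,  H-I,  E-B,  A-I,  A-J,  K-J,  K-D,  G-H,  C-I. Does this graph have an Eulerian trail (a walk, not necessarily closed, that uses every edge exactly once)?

Degrees: A:3, B:2, C:2, D:5, E:4, F:1, G:2, H:2, I:4, J:3, K:2
Odd-degree vertices: A, D, F, J (4 total).
With 4 odd-degree vertices (more than two), no single trail can use every edge.

No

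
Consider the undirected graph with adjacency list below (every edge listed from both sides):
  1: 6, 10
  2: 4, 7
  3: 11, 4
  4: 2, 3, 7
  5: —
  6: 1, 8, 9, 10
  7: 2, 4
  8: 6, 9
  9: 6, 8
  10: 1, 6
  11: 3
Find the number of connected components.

Component: {5}
Component: {1, 6, 8, 9, 10}
Component: {2, 3, 4, 7, 11}

3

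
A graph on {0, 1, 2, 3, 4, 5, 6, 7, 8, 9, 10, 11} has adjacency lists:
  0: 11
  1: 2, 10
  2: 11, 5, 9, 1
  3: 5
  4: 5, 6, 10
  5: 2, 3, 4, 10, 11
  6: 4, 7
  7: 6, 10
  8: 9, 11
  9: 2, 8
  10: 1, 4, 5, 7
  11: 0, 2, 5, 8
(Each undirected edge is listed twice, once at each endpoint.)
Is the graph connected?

Yes

Starting from 0 and exploring outward reaches every vertex (0, 11, 5, 2, 8, 3, 10, 4, 1, 9, 7, 6); the graph is connected.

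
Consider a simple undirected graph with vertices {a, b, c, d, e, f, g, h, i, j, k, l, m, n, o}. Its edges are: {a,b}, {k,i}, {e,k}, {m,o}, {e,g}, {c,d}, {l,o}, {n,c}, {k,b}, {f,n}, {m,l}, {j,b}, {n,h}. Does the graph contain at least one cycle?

|V| = 15, |E| = 13, number of components = 3.
Since 13 > 15 - 3, a cycle must exist; for instance l-m-o-l.

Yes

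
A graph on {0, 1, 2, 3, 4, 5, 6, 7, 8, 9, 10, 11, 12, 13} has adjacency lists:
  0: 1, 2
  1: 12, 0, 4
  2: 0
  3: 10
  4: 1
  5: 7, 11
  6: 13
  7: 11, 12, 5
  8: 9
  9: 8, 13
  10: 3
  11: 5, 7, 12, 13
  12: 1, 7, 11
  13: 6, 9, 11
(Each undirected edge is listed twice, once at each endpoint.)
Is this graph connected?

No

Component: {3, 10}
Component: {0, 1, 2, 4, 5, 6, 7, 8, 9, 11, 12, 13}
No edge joins these 2 groups, so the graph is disconnected.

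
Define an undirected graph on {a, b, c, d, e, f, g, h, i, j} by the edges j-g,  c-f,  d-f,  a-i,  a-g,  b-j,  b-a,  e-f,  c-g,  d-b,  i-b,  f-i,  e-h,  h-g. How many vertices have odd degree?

Degrees: a:3, b:4, c:2, d:2, e:2, f:4, g:4, h:2, i:3, j:2
Odd-degree vertices: a, i.

2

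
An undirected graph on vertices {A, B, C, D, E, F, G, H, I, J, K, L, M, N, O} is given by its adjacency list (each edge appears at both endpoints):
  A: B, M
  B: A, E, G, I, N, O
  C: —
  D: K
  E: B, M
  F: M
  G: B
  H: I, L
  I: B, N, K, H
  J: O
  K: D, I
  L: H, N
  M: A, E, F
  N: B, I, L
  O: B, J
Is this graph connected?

Component: {C}
Component: {A, B, D, E, F, G, H, I, J, K, L, M, N, O}
There are 2 separate components, so the graph is not connected.

No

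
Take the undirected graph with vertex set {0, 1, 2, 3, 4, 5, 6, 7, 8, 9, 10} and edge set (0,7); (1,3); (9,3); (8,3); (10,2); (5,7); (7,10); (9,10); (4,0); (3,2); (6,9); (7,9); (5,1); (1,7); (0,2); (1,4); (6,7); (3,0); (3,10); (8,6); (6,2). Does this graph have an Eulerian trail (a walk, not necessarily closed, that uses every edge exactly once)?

Degrees: 0:4, 1:4, 2:4, 3:6, 4:2, 5:2, 6:4, 7:6, 8:2, 9:4, 10:4
Odd-degree vertices: none (0 total).
With 0 odd-degree vertices and all edges in one connected piece, an Eulerian trail exists.

Yes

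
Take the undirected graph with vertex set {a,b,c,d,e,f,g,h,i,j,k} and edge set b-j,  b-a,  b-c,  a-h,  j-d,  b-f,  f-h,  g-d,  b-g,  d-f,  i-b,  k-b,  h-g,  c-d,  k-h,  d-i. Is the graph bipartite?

Yes

Partition the vertices as {b, d, e, h} vs {a, c, f, g, i, j, k}. Each listed edge has one endpoint in each part, so the graph is bipartite.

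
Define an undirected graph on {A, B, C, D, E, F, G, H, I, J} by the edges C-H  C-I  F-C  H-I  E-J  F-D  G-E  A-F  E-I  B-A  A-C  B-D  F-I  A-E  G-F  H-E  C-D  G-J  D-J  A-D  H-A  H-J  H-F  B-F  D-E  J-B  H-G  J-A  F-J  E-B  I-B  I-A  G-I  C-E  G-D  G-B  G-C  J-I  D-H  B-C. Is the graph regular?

Degrees: A:8, B:8, C:8, D:8, E:8, F:8, G:8, H:8, I:8, J:8
Every vertex has degree 8, so the graph is 8-regular.

Yes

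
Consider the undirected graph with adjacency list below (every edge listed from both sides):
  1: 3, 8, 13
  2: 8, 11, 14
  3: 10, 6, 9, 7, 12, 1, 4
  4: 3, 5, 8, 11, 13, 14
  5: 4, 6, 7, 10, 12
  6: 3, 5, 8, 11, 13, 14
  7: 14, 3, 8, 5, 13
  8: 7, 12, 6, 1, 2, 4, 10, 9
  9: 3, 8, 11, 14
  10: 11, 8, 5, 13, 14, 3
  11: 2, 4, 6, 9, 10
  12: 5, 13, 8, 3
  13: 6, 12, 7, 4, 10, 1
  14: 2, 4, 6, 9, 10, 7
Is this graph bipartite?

A valid 2-coloring puts {3, 5, 8, 11, 13, 14} on one side and {1, 2, 4, 6, 7, 9, 10, 12} on the other; every edge crosses between the two sides.

Yes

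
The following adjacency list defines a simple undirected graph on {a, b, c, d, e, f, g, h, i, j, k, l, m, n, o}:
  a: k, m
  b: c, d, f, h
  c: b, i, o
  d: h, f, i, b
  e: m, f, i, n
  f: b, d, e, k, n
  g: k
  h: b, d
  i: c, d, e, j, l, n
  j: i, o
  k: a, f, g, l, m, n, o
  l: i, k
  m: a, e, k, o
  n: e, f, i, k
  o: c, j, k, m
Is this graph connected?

Yes

A breadth-first search from a visits a, k, m, n, l, g, o, f, e, i, j, c, b, d, h — all 15 vertices — so the graph is connected.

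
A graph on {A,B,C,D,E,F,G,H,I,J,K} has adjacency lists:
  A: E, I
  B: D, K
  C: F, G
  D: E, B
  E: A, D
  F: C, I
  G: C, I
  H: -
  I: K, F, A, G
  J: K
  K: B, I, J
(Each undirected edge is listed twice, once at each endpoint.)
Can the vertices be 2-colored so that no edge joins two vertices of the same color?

Yes

Color {B, C, E, H, I, J} black and {A, D, F, G, K} white. No edge joins two same-colored vertices, so the graph is bipartite.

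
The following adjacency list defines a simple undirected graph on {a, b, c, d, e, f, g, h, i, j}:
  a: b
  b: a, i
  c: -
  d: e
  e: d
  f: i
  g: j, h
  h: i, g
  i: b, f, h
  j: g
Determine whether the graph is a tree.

No

The graph has 10 vertices and 7 edges.
It is not connected, so it is not a tree.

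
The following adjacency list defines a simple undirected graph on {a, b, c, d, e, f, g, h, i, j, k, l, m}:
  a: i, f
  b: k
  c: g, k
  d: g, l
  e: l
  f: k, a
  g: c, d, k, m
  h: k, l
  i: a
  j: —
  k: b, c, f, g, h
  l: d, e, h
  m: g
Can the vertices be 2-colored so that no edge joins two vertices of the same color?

c-k-g-c is an odd cycle (length 3), and a bipartite graph can contain only even cycles.

No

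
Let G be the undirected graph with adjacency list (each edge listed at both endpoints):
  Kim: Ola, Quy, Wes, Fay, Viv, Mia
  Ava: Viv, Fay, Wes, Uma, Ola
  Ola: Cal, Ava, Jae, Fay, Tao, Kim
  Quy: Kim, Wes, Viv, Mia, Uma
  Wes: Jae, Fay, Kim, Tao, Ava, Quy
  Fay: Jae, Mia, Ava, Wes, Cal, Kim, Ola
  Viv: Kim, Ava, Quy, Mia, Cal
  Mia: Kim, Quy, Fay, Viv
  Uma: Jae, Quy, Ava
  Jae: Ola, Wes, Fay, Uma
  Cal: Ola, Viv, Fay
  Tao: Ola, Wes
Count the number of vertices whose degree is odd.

Degrees: Kim:6, Ava:5, Ola:6, Quy:5, Wes:6, Fay:7, Viv:5, Mia:4, Uma:3, Jae:4, Cal:3, Tao:2
Odd-degree vertices: Ava, Quy, Fay, Viv, Uma, Cal.

6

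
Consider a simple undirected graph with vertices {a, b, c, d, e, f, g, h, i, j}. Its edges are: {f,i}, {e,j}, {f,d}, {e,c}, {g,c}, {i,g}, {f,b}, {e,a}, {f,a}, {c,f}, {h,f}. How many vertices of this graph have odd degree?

6

Degrees: a:2, b:1, c:3, d:1, e:3, f:6, g:2, h:1, i:2, j:1
Odd-degree vertices: b, c, d, e, h, j.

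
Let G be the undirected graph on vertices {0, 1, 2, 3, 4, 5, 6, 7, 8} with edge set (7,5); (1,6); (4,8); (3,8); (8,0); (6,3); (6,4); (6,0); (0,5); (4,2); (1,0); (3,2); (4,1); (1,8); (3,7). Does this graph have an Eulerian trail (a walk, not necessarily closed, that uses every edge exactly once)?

Degrees: 0:4, 1:4, 2:2, 3:4, 4:4, 5:2, 6:4, 7:2, 8:4
Odd-degree vertices: none (0 total).
With 0 odd-degree vertices and all edges in one connected piece, an Eulerian trail exists.

Yes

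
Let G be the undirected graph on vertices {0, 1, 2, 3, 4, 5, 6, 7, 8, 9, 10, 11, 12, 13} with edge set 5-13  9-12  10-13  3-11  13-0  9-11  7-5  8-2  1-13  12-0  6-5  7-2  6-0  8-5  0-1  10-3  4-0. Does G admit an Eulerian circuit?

No

Degrees: 0:5, 1:2, 2:2, 3:2, 4:1, 5:4, 6:2, 7:2, 8:2, 9:2, 10:2, 11:2, 12:2, 13:4
Vertices with odd degree: 0, 4. An Eulerian circuit requires all degrees even.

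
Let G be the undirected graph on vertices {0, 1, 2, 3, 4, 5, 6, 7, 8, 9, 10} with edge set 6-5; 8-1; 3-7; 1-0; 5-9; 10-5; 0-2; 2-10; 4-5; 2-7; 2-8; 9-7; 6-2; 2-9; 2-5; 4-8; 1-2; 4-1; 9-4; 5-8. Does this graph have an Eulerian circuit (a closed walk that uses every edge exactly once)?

No

Degrees: 0:2, 1:4, 2:8, 3:1, 4:4, 5:6, 6:2, 7:3, 8:4, 9:4, 10:2
3, 7 have odd degree; an Eulerian circuit needs every degree to be even, so none exists.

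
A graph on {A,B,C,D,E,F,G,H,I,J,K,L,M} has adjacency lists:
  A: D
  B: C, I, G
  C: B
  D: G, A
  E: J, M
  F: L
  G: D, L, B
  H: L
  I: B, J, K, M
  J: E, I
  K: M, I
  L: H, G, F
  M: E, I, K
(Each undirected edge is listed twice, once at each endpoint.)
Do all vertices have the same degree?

Degrees: A:1, B:3, C:1, D:2, E:2, F:1, G:3, H:1, I:4, J:2, K:2, L:3, M:3
Degrees are not all equal (e.g. deg(A)=1 but deg(I)=4); not regular.

No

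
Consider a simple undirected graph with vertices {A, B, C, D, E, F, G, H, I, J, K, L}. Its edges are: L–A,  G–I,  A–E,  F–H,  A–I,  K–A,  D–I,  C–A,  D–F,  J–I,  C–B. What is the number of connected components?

1

Component: {A, B, C, D, E, F, G, H, I, J, K, L}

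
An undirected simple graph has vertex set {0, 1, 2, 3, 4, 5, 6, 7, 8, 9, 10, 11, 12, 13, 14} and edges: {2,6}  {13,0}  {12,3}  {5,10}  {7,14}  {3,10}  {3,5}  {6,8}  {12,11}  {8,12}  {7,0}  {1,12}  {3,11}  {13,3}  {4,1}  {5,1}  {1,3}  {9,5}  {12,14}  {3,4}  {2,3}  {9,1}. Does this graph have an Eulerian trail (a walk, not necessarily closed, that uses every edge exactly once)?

Degrees: 0:2, 1:5, 2:2, 3:8, 4:2, 5:4, 6:2, 7:2, 8:2, 9:2, 10:2, 11:2, 12:5, 13:2, 14:2
Odd-degree vertices: 1, 12 (2 total).
With 2 odd-degree vertices and all edges in one connected piece, an Eulerian trail exists (from 1 to 12).

Yes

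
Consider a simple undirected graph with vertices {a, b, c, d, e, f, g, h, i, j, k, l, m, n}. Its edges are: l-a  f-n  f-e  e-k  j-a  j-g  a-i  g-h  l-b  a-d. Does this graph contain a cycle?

|V| = 14, |E| = 10, number of components = 4.
A forest on 14 vertices with 4 components has exactly 10 edges, which matches — so no cycle.

No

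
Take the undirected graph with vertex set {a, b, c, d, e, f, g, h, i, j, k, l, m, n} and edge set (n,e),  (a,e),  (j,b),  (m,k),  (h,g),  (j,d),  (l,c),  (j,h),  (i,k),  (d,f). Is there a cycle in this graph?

No

The graph has 14 vertices, 10 edges, and 4 connected components.
A forest on 14 vertices with 4 components has exactly 10 edges, which matches — so no cycle.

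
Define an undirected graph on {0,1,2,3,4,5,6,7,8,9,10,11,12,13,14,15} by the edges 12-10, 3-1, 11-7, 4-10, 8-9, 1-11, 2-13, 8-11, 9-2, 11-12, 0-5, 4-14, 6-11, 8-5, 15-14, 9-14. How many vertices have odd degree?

Degrees: 0:1, 1:2, 2:2, 3:1, 4:2, 5:2, 6:1, 7:1, 8:3, 9:3, 10:2, 11:5, 12:2, 13:1, 14:3, 15:1
Odd-degree vertices: 0, 3, 6, 7, 8, 9, 11, 13, 14, 15.

10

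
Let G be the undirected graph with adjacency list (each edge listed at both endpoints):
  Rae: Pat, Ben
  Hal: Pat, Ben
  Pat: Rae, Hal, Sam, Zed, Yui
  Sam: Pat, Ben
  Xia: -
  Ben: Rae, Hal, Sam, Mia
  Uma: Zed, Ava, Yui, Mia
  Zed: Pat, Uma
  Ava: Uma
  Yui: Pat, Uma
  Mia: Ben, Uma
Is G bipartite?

A valid 2-coloring puts {Pat, Xia, Ben, Uma} on one side and {Rae, Hal, Sam, Zed, Ava, Yui, Mia} on the other; every edge crosses between the two sides.

Yes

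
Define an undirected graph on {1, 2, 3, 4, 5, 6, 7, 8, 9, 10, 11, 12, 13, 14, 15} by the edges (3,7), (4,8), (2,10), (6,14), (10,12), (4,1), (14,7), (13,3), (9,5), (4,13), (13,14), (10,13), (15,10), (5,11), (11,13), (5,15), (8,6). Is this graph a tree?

No

The graph has 15 vertices and 17 edges.
Connected but with 17 > 14 edges, so it has a cycle and is not a tree.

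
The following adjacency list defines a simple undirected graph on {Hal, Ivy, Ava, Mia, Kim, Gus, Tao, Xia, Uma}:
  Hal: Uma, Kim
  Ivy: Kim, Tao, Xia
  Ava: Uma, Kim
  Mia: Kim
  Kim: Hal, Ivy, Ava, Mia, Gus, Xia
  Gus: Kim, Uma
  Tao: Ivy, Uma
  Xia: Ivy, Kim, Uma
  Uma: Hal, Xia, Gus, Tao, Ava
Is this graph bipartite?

No

The cycle Xia-Ivy-Kim-Xia has length 3, which is odd, so the graph is not bipartite.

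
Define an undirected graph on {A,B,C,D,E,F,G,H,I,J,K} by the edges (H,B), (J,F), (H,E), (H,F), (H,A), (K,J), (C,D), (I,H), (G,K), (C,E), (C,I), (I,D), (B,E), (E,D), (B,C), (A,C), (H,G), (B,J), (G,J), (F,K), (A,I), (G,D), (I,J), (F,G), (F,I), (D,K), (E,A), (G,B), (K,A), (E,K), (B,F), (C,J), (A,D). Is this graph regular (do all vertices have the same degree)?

Degrees: A:6, B:6, C:6, D:6, E:6, F:6, G:6, H:6, I:6, J:6, K:6
Every vertex has degree 6, so the graph is 6-regular.

Yes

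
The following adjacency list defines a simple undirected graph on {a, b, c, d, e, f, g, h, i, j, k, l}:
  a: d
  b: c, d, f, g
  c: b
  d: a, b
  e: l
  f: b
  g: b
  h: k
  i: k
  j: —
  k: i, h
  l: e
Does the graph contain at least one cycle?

No

The graph has 12 vertices, 8 edges, and 4 connected components.
Since 8 = 12 - 4, the graph is a forest and contains no cycle.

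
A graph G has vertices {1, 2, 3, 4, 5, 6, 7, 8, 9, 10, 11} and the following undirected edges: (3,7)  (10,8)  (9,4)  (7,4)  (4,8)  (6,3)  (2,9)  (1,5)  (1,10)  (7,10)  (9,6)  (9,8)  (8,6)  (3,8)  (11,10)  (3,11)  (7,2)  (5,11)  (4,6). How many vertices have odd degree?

2

Degrees: 1:2, 2:2, 3:4, 4:4, 5:2, 6:4, 7:4, 8:5, 9:4, 10:4, 11:3
Odd-degree vertices: 8, 11.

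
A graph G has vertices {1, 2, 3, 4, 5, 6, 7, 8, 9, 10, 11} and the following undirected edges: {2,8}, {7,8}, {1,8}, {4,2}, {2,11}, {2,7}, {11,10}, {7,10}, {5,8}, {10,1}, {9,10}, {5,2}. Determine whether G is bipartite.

No

7-8-2-7 is an odd cycle (length 3), and a bipartite graph can contain only even cycles.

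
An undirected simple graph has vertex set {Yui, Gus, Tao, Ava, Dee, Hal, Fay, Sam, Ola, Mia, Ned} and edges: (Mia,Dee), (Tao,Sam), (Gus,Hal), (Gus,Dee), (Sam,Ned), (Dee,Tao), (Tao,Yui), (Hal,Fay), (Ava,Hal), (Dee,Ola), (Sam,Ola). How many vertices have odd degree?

Degrees: Yui:1, Gus:2, Tao:3, Ava:1, Dee:4, Hal:3, Fay:1, Sam:3, Ola:2, Mia:1, Ned:1
Odd-degree vertices: Yui, Tao, Ava, Hal, Fay, Sam, Mia, Ned.

8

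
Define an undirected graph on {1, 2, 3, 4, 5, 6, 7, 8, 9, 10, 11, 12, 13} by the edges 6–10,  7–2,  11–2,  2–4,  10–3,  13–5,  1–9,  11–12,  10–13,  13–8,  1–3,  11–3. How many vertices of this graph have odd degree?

12

Degrees: 1:2, 2:3, 3:3, 4:1, 5:1, 6:1, 7:1, 8:1, 9:1, 10:3, 11:3, 12:1, 13:3
Odd-degree vertices: 2, 3, 4, 5, 6, 7, 8, 9, 10, 11, 12, 13.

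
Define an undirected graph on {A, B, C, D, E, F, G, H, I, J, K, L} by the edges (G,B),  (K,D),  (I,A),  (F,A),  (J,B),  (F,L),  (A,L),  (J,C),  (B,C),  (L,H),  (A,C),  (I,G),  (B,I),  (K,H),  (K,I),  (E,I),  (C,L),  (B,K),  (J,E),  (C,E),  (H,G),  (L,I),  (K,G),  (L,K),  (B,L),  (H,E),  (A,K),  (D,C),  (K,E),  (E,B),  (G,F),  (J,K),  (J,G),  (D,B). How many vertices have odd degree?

6

Degrees: A:5, B:8, C:6, D:3, E:6, F:3, G:6, H:4, I:6, J:5, K:9, L:7
Odd-degree vertices: A, D, F, J, K, L.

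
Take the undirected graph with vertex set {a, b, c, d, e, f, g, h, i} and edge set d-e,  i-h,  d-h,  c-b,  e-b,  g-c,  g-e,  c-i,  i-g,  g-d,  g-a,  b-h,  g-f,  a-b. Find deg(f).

Neighbors of f: g.

1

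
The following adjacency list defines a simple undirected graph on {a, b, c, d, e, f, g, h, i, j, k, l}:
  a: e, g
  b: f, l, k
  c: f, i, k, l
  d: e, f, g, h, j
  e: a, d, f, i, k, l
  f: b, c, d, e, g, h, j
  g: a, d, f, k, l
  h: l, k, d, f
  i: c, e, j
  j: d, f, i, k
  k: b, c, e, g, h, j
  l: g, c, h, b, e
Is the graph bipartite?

No

The cycle d-f-h-d has length 3, which is odd, so the graph is not bipartite.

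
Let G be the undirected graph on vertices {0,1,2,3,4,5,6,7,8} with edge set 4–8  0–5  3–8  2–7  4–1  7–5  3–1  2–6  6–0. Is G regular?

Degrees: 0:2, 1:2, 2:2, 3:2, 4:2, 5:2, 6:2, 7:2, 8:2
All degrees equal 2; the graph is regular.

Yes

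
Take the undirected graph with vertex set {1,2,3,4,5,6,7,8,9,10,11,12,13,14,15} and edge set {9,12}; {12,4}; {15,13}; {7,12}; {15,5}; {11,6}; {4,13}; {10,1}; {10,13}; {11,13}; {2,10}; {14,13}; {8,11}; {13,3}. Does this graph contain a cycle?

No

|V| = 15, |E| = 14, number of components = 1.
Since 14 = 15 - 1, the graph is a forest and contains no cycle.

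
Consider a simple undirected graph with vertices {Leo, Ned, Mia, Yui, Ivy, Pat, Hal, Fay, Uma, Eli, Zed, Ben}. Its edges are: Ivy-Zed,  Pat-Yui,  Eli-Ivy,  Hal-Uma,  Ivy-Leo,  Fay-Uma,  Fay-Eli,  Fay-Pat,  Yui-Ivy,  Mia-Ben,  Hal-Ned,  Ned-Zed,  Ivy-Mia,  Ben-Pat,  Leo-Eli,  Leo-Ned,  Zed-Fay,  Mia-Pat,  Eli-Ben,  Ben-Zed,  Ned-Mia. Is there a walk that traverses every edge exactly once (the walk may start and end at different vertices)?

Yes

Degrees: Leo:3, Ned:4, Mia:4, Yui:2, Ivy:5, Pat:4, Hal:2, Fay:4, Uma:2, Eli:4, Zed:4, Ben:4
Odd-degree vertices: Leo, Ivy (2 total).
The non-isolated vertices are connected and exactly 2 have odd degree, so an Eulerian trail exists (from Leo to Ivy).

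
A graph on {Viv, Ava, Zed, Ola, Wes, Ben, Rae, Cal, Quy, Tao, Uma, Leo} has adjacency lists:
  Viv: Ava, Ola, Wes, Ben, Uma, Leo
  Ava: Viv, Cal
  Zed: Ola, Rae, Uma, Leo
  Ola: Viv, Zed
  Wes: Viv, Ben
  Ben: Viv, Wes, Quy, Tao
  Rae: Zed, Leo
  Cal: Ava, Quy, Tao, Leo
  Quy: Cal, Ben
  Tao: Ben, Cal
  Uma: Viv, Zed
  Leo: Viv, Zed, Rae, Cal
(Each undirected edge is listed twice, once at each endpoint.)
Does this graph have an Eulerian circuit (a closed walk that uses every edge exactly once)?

Degrees: Viv:6, Ava:2, Zed:4, Ola:2, Wes:2, Ben:4, Rae:2, Cal:4, Quy:2, Tao:2, Uma:2, Leo:4
All degrees are even and the non-isolated vertices are connected — an Eulerian circuit exists.

Yes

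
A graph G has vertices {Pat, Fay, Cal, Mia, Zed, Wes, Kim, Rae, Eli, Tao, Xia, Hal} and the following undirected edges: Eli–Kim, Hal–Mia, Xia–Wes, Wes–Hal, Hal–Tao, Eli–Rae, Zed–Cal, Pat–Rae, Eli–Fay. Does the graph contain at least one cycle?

No

The graph has 12 vertices, 9 edges, and 3 connected components.
Since 9 = 12 - 3, the graph is a forest and contains no cycle.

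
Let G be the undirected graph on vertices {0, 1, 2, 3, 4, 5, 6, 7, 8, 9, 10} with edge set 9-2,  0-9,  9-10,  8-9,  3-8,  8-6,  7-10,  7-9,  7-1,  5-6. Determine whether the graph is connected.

Component: {4}
Component: {0, 1, 2, 3, 5, 6, 7, 8, 9, 10}
There are 2 separate components, so the graph is not connected.

No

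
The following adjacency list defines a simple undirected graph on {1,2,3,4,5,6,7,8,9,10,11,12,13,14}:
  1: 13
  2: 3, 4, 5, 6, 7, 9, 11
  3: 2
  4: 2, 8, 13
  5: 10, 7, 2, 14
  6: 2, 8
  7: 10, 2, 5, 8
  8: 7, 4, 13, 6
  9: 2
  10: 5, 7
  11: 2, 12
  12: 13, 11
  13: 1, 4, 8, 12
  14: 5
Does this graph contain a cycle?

Yes

The graph has 14 vertices, 19 edges, and 1 connected component.
Since 19 > 14 - 1, a cycle must exist; for instance 5-7-10-5.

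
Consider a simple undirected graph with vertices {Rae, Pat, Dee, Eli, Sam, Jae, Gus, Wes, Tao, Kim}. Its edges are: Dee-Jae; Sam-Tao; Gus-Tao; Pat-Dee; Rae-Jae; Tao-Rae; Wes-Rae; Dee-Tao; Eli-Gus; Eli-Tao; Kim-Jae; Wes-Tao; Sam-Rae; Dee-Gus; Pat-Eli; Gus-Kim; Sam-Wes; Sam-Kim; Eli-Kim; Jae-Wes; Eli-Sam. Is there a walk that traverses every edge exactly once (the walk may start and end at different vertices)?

Degrees: Rae:4, Pat:2, Dee:4, Eli:5, Sam:5, Jae:4, Gus:4, Wes:4, Tao:6, Kim:4
Odd-degree vertices: Eli, Sam (2 total).
With 2 odd-degree vertices and all edges in one connected piece, an Eulerian trail exists (from Eli to Sam).

Yes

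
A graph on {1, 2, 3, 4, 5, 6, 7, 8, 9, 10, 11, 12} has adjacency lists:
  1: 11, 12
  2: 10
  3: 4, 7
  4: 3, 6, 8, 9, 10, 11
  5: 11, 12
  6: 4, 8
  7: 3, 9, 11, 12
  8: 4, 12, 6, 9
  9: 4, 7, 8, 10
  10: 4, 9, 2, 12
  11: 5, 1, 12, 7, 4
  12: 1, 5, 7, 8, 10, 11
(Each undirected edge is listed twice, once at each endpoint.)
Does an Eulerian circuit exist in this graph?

No

Degrees: 1:2, 2:1, 3:2, 4:6, 5:2, 6:2, 7:4, 8:4, 9:4, 10:4, 11:5, 12:6
2, 11 have odd degree; an Eulerian circuit needs every degree to be even, so none exists.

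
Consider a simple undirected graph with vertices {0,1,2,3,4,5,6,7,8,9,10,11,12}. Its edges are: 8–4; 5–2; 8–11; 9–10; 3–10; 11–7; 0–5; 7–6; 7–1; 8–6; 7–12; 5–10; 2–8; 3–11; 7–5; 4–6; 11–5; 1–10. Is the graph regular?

No

Degrees: 0:1, 1:2, 2:2, 3:2, 4:2, 5:5, 6:3, 7:5, 8:4, 9:1, 10:4, 11:4, 12:1
Degrees are not all equal (e.g. deg(0)=1 but deg(5)=5); not regular.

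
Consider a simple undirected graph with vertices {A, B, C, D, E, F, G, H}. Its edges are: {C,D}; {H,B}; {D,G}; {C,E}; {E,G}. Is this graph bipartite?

Partition the vertices as {A, D, E, F, H} vs {B, C, G}. Each listed edge has one endpoint in each part, so the graph is bipartite.

Yes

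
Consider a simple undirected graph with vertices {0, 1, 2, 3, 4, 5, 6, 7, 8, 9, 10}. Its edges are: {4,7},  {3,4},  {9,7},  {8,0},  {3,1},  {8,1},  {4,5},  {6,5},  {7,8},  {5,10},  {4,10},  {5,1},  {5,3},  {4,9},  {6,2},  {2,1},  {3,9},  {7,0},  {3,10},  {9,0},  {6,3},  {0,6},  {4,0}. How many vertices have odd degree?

Degrees: 0:5, 1:4, 2:2, 3:6, 4:6, 5:5, 6:4, 7:4, 8:3, 9:4, 10:3
Odd-degree vertices: 0, 5, 8, 10.

4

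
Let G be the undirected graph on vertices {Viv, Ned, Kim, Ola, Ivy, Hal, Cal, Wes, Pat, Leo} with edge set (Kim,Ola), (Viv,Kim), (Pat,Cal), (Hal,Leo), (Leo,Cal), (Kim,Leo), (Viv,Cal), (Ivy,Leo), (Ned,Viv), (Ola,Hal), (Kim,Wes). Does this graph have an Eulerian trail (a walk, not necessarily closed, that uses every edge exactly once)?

Degrees: Viv:3, Ned:1, Kim:4, Ola:2, Ivy:1, Hal:2, Cal:3, Wes:1, Pat:1, Leo:4
Odd-degree vertices: Viv, Ned, Ivy, Cal, Wes, Pat (6 total).
An Eulerian trail requires 0 or 2 odd-degree vertices; here there are 6.

No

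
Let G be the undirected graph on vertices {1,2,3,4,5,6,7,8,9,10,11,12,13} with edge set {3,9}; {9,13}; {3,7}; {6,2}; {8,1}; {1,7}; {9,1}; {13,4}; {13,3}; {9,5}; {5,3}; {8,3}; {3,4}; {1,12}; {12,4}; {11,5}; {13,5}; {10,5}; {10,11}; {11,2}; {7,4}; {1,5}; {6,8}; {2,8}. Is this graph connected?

Yes

Starting from 1 and exploring outward reaches every vertex (1, 5, 8, 12, 7, 9, 3, 11, 10, 13, 2, 6, 4); the graph is connected.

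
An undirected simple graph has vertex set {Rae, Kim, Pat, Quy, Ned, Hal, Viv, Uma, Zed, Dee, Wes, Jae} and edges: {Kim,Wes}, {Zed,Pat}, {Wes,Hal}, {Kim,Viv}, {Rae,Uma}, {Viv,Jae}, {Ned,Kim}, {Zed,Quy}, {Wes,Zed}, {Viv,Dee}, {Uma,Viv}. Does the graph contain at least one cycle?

|V| = 12, |E| = 11, number of components = 1.
A forest on 12 vertices with 1 component has exactly 11 edges, which matches — so no cycle.

No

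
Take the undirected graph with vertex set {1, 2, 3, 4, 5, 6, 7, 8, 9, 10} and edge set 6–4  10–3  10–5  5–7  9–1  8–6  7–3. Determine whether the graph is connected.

Component: {2}
Component: {1, 9}
Component: {4, 6, 8}
Component: {3, 5, 7, 10}
There are 4 separate components, so the graph is not connected.

No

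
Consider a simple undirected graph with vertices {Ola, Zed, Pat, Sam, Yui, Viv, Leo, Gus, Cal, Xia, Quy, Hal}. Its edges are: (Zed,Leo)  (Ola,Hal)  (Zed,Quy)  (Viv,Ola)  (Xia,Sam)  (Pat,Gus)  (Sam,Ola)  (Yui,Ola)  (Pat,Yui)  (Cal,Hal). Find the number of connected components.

Component: {Zed, Leo, Quy}
Component: {Ola, Pat, Sam, Yui, Viv, Gus, Cal, Xia, Hal}

2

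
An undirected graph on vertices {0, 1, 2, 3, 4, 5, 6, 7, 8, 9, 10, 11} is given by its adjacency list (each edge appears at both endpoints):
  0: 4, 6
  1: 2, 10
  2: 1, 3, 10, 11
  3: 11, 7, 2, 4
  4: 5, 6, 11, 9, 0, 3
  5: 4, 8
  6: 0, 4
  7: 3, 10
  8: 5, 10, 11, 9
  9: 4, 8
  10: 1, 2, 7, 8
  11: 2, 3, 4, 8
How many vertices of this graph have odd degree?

0

Degrees: 0:2, 1:2, 2:4, 3:4, 4:6, 5:2, 6:2, 7:2, 8:4, 9:2, 10:4, 11:4
Odd-degree vertices: none.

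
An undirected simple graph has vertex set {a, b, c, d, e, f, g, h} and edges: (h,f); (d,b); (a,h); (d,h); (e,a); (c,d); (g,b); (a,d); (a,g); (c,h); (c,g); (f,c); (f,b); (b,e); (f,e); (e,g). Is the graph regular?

Yes

Degrees: a:4, b:4, c:4, d:4, e:4, f:4, g:4, h:4
All degrees equal 4; the graph is regular.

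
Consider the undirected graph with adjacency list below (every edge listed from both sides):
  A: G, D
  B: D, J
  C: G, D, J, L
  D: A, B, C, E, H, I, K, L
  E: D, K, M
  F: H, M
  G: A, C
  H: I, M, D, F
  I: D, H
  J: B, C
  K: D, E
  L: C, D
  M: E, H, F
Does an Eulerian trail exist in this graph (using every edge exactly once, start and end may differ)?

Degrees: A:2, B:2, C:4, D:8, E:3, F:2, G:2, H:4, I:2, J:2, K:2, L:2, M:3
Odd-degree vertices: E, M (2 total).
The non-isolated vertices are connected and exactly 2 have odd degree, so an Eulerian trail exists (from E to M).

Yes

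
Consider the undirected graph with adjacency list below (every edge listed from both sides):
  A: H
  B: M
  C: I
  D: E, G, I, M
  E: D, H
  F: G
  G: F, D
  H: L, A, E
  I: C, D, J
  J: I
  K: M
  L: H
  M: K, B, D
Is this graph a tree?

|V| = 13, |E| = 12.
Connected and |E| = |V| - 1, which characterizes a tree.

Yes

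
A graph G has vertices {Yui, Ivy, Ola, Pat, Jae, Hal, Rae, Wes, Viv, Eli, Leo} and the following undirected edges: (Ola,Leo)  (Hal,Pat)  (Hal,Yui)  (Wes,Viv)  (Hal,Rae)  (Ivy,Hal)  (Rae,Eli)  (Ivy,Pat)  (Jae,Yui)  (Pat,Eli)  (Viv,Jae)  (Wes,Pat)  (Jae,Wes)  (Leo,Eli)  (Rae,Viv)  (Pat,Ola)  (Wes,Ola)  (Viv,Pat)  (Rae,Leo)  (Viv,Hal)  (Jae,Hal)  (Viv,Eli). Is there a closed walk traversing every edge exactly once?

No

Degrees: Yui:2, Ivy:2, Ola:3, Pat:6, Jae:4, Hal:6, Rae:4, Wes:4, Viv:6, Eli:4, Leo:3
Ola, Leo have odd degree; an Eulerian circuit needs every degree to be even, so none exists.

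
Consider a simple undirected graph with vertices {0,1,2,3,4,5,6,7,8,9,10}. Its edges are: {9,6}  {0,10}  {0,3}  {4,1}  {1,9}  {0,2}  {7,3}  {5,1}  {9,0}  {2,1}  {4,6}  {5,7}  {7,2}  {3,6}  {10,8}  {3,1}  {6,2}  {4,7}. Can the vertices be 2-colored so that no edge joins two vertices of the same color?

Color {2, 3, 4, 5, 9, 10} black and {0, 1, 6, 7, 8} white. No edge joins two same-colored vertices, so the graph is bipartite.

Yes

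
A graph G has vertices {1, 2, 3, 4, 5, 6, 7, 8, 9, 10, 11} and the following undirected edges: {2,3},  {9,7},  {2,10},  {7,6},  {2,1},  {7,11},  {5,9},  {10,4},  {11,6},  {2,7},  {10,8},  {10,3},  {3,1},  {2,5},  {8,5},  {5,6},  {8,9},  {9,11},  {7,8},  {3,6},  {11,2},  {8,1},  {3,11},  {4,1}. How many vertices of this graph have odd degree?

4

Degrees: 1:4, 2:6, 3:5, 4:2, 5:4, 6:4, 7:5, 8:5, 9:4, 10:4, 11:5
Odd-degree vertices: 3, 7, 8, 11.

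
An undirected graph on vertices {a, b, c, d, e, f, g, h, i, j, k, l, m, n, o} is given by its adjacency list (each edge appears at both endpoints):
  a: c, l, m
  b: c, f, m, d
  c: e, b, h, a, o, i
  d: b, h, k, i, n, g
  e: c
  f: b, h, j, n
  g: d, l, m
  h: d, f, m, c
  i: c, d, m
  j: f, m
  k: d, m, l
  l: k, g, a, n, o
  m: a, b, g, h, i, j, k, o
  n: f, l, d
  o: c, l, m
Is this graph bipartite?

Yes

Partition the vertices as {c, d, f, l, m} vs {a, b, e, g, h, i, j, k, n, o}. Each listed edge has one endpoint in each part, so the graph is bipartite.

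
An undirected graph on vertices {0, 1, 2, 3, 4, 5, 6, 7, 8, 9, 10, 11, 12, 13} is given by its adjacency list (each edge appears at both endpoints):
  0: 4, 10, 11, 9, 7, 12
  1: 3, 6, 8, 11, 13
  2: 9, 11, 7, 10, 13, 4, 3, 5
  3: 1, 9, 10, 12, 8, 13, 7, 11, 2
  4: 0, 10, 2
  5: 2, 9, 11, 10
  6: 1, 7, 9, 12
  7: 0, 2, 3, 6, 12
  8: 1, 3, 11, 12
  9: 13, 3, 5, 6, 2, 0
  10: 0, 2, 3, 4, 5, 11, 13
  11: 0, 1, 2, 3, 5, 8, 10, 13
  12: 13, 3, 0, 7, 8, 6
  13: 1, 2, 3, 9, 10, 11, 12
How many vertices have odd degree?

Degrees: 0:6, 1:5, 2:8, 3:9, 4:3, 5:4, 6:4, 7:5, 8:4, 9:6, 10:7, 11:8, 12:6, 13:7
Odd-degree vertices: 1, 3, 4, 7, 10, 13.

6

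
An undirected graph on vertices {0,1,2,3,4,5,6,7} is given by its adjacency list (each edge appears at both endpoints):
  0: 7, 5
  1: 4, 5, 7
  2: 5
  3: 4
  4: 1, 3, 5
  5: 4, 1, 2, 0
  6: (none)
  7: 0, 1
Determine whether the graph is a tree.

The graph has 8 vertices and 8 edges.
It splits into 2 components, so it cannot be a tree.

No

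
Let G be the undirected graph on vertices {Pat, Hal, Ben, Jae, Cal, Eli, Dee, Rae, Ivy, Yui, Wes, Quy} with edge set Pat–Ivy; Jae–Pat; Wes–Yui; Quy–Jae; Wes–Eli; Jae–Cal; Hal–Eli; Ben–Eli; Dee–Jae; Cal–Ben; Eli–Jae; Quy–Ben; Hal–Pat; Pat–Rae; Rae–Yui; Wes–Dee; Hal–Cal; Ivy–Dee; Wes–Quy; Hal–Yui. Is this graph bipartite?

Partition the vertices as {Hal, Ben, Jae, Rae, Ivy, Wes} vs {Pat, Cal, Eli, Dee, Yui, Quy}. Each listed edge has one endpoint in each part, so the graph is bipartite.

Yes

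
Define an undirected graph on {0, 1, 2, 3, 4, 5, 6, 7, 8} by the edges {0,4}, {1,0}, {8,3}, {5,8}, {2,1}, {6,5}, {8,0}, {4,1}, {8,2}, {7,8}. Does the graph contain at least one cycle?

The graph has 9 vertices, 10 edges, and 1 connected component.
Since 10 > 9 - 1, a cycle must exist; for instance 0-8-2-1-0.

Yes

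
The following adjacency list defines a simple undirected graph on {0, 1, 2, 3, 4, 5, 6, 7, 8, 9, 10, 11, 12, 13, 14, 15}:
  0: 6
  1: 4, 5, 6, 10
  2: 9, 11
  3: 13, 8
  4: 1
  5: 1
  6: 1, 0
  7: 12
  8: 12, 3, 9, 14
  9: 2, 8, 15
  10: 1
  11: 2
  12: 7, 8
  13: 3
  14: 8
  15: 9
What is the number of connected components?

Component: {0, 1, 4, 5, 6, 10}
Component: {2, 3, 7, 8, 9, 11, 12, 13, 14, 15}

2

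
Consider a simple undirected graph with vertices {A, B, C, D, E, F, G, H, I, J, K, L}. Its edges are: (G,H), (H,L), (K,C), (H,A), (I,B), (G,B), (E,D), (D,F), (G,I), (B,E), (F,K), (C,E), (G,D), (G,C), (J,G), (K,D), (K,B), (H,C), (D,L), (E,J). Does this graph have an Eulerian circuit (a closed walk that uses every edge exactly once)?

Degrees: A:1, B:4, C:4, D:5, E:4, F:2, G:6, H:4, I:2, J:2, K:4, L:2
A, D have odd degree; an Eulerian circuit needs every degree to be even, so none exists.

No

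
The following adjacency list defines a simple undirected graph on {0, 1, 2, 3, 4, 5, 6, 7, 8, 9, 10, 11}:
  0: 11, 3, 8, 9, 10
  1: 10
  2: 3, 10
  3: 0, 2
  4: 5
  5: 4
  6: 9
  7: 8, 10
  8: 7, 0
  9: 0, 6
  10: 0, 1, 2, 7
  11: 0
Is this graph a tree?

The graph has 12 vertices and 12 edges.
It splits into 2 components, so it cannot be a tree.

No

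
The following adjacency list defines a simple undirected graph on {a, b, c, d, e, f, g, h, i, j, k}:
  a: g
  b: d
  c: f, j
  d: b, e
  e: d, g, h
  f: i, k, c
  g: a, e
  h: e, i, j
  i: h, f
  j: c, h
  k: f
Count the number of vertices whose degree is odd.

Degrees: a:1, b:1, c:2, d:2, e:3, f:3, g:2, h:3, i:2, j:2, k:1
Odd-degree vertices: a, b, e, f, h, k.

6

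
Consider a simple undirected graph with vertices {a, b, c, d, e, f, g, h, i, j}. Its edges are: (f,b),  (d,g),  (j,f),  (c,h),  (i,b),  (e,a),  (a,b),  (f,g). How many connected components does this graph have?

Component: {c, h}
Component: {a, b, d, e, f, g, i, j}

2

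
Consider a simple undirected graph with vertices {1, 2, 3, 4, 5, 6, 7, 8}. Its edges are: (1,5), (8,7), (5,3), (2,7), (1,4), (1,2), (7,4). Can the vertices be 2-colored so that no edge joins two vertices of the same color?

Partition the vertices as {2, 4, 5, 6, 8} vs {1, 3, 7}. Each listed edge has one endpoint in each part, so the graph is bipartite.

Yes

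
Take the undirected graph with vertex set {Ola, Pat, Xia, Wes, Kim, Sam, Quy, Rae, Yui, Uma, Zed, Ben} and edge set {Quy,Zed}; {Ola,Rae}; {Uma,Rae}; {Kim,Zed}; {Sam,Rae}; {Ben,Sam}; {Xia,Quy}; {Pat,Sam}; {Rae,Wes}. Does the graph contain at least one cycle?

No

|V| = 12, |E| = 9, number of components = 3.
Since 9 = 12 - 3, the graph is a forest and contains no cycle.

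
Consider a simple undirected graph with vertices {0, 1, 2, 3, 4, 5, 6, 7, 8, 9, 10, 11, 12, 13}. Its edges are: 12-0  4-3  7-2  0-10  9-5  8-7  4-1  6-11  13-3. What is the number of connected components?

5

Component: {5, 9}
Component: {6, 11}
Component: {0, 10, 12}
Component: {2, 7, 8}
Component: {1, 3, 4, 13}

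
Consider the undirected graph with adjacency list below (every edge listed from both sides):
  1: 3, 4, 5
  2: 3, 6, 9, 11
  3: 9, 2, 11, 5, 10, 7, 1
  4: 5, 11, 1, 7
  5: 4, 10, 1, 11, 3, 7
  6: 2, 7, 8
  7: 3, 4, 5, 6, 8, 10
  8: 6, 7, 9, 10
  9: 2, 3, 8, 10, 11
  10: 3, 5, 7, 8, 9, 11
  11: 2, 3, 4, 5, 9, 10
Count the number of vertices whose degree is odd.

Degrees: 1:3, 2:4, 3:7, 4:4, 5:6, 6:3, 7:6, 8:4, 9:5, 10:6, 11:6
Odd-degree vertices: 1, 3, 6, 9.

4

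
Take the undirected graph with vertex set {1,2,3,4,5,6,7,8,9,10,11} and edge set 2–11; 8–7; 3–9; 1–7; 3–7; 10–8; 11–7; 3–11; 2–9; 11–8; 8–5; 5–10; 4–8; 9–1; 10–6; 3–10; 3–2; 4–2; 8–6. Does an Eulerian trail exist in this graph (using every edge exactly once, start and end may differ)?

Degrees: 1:2, 2:4, 3:5, 4:2, 5:2, 6:2, 7:4, 8:6, 9:3, 10:4, 11:4
Odd-degree vertices: 3, 9 (2 total).
The non-isolated vertices are connected and exactly 2 have odd degree, so an Eulerian trail exists (from 3 to 9).

Yes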